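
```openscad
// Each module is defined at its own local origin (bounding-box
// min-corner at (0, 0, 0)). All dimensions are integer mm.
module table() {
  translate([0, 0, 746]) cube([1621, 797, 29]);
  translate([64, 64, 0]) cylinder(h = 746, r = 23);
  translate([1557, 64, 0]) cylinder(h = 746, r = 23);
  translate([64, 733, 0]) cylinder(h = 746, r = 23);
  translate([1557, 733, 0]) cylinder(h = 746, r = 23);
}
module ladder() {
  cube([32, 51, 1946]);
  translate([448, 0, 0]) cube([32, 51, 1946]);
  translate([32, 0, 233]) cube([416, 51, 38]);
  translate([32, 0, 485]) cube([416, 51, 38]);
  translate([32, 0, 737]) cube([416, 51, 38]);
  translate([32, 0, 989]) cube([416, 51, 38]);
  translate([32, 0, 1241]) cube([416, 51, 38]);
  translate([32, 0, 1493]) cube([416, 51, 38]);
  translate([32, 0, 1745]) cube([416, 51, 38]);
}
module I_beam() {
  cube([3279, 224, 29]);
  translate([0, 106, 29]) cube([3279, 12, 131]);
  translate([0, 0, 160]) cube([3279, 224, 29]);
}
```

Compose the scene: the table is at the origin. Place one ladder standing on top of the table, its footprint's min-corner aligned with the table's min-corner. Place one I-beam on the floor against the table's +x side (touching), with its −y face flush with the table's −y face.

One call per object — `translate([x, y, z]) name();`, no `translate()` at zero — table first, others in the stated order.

table();
translate([0, 0, 775]) ladder();
translate([1621, 0, 0]) I_beam();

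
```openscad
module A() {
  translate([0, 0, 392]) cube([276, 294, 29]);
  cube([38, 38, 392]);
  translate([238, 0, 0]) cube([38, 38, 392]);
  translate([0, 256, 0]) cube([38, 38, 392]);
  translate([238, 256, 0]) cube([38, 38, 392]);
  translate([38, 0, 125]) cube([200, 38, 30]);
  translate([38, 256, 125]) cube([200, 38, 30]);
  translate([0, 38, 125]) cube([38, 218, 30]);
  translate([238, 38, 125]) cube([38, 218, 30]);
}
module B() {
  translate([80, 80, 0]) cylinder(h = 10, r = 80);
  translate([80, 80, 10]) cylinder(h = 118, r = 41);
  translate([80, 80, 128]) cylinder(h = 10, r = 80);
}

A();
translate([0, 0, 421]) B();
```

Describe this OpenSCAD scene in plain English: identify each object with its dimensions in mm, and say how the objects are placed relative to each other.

A is a four-legged stool. The seat is a 276×294×29 mm slab whose top surface is at z = 421 mm; four square legs, each 38×38 mm in cross-section, run from the floor (z = 0) to the underside of the seat, each flush with a corner of the seat. Four stretchers, 38 mm wide and 30 mm tall, connect adjacent legs with their undersides at z = 125 mm, each running between the inner faces of the legs it joins and aligned with the legs' outer faces on the other axis.

B is a spool: two coaxial disc flanges of radius 80 mm and thickness 10 mm, joined by a core cylinder of radius 41 mm and height 118 mm. The lower flange rests on z = 0 and the three cylinders share a vertical axis.

The spool is on top of the stool.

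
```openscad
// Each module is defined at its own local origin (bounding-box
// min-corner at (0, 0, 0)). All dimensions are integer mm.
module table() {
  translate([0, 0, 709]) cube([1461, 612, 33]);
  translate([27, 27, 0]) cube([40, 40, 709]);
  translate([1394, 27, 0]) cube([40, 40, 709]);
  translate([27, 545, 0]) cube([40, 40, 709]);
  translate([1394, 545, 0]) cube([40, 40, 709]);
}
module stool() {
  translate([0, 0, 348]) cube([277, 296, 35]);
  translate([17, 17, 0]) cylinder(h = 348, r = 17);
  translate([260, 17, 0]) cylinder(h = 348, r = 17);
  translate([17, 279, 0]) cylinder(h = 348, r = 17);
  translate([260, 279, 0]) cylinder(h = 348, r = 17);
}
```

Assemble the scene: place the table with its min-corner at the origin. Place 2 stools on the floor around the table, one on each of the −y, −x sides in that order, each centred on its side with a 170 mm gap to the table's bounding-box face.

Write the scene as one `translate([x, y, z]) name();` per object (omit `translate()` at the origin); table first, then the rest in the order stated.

table();
translate([592, -466, 0]) stool();
translate([-447, 158, 0]) stool();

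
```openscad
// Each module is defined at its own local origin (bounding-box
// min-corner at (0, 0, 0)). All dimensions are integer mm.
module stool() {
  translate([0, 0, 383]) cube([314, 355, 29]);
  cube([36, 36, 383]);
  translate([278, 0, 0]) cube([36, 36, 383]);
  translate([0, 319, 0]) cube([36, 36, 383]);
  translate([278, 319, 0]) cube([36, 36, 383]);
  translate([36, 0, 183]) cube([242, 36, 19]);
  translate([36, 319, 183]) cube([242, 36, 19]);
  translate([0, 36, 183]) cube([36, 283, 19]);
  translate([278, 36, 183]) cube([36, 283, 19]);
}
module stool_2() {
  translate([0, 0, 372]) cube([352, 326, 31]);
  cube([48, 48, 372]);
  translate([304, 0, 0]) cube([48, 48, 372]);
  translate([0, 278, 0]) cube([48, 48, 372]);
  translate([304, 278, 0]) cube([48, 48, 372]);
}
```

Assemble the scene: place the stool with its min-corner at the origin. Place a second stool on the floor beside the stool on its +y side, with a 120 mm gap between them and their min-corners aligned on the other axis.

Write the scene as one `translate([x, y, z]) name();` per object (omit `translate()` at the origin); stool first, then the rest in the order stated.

stool();
translate([0, 475, 0]) stool_2();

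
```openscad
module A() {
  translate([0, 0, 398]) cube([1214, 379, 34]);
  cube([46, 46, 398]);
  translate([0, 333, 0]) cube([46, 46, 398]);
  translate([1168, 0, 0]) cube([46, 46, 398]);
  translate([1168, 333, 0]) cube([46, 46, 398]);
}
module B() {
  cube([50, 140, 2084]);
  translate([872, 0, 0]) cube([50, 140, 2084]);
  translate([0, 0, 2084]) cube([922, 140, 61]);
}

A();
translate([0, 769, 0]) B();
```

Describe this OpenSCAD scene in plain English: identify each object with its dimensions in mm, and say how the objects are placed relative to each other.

A is a long wooden bench with a 1214 mm (x) × 379 mm (y) seat, 34 mm thick, its top surface 432 mm above the floor. Four 46 mm square legs at the seat corners, flush with the edges, run from z = 0 to the seat underside.

B is a rectangular door frame: two vertical jambs of 50×140 mm section, 2084 mm tall, with a clear opening 822 mm wide between their inner faces. A header 61 mm tall and 140 mm deep lies on top of the jambs and spans the full outside width.

The door frame is on the floor beside the bench on its +y side.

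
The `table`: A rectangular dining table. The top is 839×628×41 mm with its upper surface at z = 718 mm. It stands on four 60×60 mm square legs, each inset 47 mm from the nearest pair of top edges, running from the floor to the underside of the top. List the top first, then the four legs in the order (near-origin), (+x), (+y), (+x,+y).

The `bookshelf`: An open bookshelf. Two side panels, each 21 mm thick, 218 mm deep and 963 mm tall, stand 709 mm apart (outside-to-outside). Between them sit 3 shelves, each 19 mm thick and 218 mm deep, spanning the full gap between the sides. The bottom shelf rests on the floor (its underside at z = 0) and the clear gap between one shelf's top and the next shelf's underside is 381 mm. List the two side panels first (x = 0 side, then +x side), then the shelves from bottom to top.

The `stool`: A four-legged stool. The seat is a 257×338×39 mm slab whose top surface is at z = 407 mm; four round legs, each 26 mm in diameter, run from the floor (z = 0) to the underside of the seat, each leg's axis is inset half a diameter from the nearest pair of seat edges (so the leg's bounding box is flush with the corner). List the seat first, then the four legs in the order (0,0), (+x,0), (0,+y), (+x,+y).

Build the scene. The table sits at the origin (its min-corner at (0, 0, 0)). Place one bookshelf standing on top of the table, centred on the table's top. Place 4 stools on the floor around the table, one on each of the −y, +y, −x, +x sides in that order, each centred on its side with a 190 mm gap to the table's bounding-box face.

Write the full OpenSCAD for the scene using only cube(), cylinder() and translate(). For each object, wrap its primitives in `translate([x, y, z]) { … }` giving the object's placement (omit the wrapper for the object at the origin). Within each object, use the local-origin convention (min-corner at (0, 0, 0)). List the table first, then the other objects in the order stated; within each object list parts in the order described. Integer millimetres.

translate([0, 0, 677]) cube([839, 628, 41]);
translate([47, 47, 0]) cube([60, 60, 677]);
translate([732, 47, 0]) cube([60, 60, 677]);
translate([47, 521, 0]) cube([60, 60, 677]);
translate([732, 521, 0]) cube([60, 60, 677]);
translate([65, 205, 718]) {
  cube([21, 218, 963]);
  translate([688, 0, 0]) cube([21, 218, 963]);
  translate([21, 0, 0]) cube([667, 218, 19]);
  translate([21, 0, 400]) cube([667, 218, 19]);
  translate([21, 0, 800]) cube([667, 218, 19]);
}
translate([291, -528, 0]) {
  translate([0, 0, 368]) cube([257, 338, 39]);
  translate([13, 13, 0]) cylinder(h = 368, r = 13);
  translate([244, 13, 0]) cylinder(h = 368, r = 13);
  translate([13, 325, 0]) cylinder(h = 368, r = 13);
  translate([244, 325, 0]) cylinder(h = 368, r = 13);
}
translate([291, 818, 0]) {
  translate([0, 0, 368]) cube([257, 338, 39]);
  translate([13, 13, 0]) cylinder(h = 368, r = 13);
  translate([244, 13, 0]) cylinder(h = 368, r = 13);
  translate([13, 325, 0]) cylinder(h = 368, r = 13);
  translate([244, 325, 0]) cylinder(h = 368, r = 13);
}
translate([-447, 145, 0]) {
  translate([0, 0, 368]) cube([257, 338, 39]);
  translate([13, 13, 0]) cylinder(h = 368, r = 13);
  translate([244, 13, 0]) cylinder(h = 368, r = 13);
  translate([13, 325, 0]) cylinder(h = 368, r = 13);
  translate([244, 325, 0]) cylinder(h = 368, r = 13);
}
translate([1029, 145, 0]) {
  translate([0, 0, 368]) cube([257, 338, 39]);
  translate([13, 13, 0]) cylinder(h = 368, r = 13);
  translate([244, 13, 0]) cylinder(h = 368, r = 13);
  translate([13, 325, 0]) cylinder(h = 368, r = 13);
  translate([244, 325, 0]) cylinder(h = 368, r = 13);
}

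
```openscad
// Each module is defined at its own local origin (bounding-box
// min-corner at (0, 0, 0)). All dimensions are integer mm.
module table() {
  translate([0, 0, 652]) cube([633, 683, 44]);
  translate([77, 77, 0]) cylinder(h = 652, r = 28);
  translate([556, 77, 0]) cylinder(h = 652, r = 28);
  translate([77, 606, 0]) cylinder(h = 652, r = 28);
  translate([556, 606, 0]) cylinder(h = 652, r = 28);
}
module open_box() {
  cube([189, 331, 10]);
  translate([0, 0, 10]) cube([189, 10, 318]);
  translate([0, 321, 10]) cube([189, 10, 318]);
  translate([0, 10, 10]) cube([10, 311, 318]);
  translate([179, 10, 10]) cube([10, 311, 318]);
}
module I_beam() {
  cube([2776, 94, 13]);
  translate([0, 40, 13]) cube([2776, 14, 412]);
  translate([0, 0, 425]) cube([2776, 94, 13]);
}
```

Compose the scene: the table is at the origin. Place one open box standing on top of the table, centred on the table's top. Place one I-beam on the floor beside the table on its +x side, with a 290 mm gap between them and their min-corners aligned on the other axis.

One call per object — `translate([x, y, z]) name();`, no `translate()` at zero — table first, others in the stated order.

table();
translate([222, 176, 696]) open_box();
translate([923, 0, 0]) I_beam();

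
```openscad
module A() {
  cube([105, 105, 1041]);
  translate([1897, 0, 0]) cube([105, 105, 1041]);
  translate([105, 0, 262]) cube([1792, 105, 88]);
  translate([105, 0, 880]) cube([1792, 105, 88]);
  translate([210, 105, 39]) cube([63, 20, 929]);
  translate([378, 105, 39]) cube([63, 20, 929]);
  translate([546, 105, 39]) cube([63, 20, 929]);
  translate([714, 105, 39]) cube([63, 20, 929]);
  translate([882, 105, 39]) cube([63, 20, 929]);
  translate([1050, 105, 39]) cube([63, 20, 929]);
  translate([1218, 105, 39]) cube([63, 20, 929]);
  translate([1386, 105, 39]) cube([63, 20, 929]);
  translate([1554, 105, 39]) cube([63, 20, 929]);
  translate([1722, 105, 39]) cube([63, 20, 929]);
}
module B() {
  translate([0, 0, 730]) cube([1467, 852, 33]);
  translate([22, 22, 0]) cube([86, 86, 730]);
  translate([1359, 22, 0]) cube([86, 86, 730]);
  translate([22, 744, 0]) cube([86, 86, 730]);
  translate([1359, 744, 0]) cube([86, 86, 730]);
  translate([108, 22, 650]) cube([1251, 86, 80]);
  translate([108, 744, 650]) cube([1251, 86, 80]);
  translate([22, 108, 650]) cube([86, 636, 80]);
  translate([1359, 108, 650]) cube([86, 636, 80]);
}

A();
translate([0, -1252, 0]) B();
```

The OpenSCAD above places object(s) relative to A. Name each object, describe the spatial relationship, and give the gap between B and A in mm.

A is a fence section. B is a table. The table is on the floor beside the fence section on its −y side. The gap between the table and the fence section is 400 mm.

The table's nearest face is 400 mm from the fence section's −y face.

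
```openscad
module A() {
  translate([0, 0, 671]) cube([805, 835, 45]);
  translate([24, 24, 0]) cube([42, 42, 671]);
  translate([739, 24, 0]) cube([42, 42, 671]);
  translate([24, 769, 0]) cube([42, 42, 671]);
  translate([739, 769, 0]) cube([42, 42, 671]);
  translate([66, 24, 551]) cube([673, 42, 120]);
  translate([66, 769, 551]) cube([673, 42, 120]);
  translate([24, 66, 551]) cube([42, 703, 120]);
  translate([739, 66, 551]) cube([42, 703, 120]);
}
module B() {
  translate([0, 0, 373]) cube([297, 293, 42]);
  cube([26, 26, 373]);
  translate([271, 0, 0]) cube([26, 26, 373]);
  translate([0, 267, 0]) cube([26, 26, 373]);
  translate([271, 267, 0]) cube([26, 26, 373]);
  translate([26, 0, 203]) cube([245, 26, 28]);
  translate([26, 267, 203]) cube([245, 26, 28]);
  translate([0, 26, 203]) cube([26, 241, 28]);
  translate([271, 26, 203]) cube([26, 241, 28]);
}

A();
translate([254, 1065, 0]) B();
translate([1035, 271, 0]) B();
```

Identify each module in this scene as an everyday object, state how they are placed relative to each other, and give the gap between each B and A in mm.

A is a table. B is a stool. Two stools sit around the table at the +y, +x sides. The gap between each stool and the table is 230 mm.

Each stool's nearest face is 230 mm from the table's bounding box.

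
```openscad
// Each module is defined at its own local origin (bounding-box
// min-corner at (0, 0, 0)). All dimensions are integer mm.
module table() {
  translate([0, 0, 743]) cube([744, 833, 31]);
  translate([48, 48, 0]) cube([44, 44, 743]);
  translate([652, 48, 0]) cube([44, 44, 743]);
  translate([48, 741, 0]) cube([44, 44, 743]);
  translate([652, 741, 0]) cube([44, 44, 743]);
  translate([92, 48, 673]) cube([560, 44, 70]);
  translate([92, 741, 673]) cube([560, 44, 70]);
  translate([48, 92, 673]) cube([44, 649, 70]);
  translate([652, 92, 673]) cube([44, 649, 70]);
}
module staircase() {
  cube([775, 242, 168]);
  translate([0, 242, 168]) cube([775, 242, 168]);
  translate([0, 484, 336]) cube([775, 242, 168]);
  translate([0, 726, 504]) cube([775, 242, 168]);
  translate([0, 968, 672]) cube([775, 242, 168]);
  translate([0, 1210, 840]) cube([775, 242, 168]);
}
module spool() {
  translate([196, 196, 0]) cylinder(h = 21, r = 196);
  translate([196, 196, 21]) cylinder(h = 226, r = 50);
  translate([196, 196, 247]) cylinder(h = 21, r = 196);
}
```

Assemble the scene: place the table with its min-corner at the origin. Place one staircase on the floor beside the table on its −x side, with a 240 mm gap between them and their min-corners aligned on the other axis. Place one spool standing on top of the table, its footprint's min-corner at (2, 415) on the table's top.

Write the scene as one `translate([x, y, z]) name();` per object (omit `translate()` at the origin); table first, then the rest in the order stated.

table();
translate([-1015, 0, 0]) staircase();
translate([2, 415, 774]) spool();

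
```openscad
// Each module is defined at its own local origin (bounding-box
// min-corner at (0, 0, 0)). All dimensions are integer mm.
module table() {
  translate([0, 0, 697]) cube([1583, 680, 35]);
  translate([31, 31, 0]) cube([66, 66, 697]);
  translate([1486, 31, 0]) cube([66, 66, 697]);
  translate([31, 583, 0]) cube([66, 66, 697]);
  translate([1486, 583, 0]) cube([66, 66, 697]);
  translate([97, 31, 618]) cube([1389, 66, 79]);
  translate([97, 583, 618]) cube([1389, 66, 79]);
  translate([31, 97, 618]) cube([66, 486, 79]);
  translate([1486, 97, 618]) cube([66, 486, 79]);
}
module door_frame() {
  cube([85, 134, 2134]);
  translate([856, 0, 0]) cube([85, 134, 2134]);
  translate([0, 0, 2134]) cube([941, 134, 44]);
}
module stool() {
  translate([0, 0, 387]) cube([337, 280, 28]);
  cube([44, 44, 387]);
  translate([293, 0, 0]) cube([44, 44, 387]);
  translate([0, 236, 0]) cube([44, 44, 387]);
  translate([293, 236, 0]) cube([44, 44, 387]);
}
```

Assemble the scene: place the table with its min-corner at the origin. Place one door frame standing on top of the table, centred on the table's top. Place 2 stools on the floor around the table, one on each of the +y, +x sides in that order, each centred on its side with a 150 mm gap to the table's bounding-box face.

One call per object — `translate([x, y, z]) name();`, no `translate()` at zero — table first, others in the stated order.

table();
translate([321, 273, 732]) door_frame();
translate([623, 830, 0]) stool();
translate([1733, 200, 0]) stool();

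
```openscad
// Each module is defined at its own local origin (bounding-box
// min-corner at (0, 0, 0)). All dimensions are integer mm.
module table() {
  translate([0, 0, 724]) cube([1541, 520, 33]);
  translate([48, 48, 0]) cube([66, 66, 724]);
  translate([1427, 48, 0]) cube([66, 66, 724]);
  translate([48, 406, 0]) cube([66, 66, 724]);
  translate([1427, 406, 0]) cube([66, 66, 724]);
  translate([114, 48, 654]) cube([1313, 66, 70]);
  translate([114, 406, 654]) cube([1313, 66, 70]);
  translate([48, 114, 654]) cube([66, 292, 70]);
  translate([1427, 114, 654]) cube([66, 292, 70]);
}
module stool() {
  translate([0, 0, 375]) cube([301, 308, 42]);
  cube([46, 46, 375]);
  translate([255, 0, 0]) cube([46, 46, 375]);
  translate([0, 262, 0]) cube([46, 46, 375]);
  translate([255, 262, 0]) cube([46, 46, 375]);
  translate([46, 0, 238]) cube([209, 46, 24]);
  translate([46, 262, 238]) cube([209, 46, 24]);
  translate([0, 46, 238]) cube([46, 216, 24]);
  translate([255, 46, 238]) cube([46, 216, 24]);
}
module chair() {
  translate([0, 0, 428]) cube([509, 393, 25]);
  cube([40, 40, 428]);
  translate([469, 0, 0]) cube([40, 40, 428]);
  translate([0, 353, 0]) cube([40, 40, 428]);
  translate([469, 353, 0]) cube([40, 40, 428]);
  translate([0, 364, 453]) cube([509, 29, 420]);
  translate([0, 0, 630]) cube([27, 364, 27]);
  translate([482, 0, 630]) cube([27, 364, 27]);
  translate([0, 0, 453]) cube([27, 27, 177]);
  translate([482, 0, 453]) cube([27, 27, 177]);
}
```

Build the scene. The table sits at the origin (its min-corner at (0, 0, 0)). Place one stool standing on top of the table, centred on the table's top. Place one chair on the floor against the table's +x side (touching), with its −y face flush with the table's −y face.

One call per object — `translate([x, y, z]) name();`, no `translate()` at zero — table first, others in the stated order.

table();
translate([620, 106, 757]) stool();
translate([1541, 0, 0]) chair();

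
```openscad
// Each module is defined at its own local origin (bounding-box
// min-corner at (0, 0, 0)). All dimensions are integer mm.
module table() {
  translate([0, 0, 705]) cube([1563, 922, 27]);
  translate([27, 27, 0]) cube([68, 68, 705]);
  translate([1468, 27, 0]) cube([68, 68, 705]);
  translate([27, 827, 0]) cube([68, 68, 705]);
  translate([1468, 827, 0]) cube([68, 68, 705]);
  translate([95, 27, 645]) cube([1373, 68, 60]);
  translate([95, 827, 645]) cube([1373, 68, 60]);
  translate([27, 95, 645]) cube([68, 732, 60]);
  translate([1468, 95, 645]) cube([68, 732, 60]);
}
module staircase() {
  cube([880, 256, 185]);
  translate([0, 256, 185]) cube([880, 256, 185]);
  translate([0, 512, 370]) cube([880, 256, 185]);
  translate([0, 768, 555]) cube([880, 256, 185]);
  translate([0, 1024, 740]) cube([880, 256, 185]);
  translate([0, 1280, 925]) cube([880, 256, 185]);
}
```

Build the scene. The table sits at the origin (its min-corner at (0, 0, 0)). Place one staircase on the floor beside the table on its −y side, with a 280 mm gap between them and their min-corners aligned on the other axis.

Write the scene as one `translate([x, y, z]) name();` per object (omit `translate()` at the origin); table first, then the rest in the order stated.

table();
translate([0, -1816, 0]) staircase();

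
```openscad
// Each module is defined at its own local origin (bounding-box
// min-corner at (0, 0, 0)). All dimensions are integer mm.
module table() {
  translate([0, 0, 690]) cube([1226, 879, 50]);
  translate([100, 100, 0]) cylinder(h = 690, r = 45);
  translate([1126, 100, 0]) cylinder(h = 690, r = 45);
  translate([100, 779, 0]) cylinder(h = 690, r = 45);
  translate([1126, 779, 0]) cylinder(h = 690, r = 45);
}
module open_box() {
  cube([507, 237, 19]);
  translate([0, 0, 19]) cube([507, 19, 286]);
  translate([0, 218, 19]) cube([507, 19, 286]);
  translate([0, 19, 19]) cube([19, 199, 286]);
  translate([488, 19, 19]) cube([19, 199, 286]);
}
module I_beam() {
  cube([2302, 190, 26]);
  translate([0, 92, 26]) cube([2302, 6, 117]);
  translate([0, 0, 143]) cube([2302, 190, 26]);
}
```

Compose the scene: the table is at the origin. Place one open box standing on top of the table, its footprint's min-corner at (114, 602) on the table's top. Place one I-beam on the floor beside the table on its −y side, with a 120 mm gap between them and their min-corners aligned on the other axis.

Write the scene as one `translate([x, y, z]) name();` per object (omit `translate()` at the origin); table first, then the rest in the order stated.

table();
translate([114, 602, 740]) open_box();
translate([0, -310, 0]) I_beam();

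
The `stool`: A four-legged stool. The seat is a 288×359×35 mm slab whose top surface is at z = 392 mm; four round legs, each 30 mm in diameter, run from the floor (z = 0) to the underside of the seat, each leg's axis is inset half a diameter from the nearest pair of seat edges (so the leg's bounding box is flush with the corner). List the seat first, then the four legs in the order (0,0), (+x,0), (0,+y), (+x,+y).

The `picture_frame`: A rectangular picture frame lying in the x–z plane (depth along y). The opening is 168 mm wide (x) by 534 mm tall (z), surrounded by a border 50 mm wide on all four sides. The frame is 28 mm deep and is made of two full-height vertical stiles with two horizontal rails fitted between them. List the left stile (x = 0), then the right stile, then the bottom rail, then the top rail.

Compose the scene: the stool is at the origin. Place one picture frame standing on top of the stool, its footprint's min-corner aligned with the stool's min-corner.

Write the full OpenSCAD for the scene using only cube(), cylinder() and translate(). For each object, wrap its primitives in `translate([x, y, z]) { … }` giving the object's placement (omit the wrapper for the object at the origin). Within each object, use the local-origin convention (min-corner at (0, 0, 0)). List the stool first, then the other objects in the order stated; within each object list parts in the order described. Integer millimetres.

translate([0, 0, 357]) cube([288, 359, 35]);
translate([15, 15, 0]) cylinder(h = 357, r = 15);
translate([273, 15, 0]) cylinder(h = 357, r = 15);
translate([15, 344, 0]) cylinder(h = 357, r = 15);
translate([273, 344, 0]) cylinder(h = 357, r = 15);
translate([0, 0, 392]) {
  cube([50, 28, 634]);
  translate([218, 0, 0]) cube([50, 28, 634]);
  translate([50, 0, 0]) cube([168, 28, 50]);
  translate([50, 0, 584]) cube([168, 28, 50]);
}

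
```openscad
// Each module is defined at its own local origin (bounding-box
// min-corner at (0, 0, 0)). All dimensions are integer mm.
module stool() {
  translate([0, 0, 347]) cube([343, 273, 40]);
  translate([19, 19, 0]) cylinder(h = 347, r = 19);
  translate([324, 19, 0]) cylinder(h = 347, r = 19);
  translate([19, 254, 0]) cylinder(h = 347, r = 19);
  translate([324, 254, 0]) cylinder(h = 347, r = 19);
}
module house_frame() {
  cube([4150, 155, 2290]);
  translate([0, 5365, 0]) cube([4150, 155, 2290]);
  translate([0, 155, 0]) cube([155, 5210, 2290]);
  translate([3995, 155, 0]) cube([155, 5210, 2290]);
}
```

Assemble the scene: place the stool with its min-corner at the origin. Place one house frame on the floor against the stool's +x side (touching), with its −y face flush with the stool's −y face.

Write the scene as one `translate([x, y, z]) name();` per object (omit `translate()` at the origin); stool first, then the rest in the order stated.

stool();
translate([343, 0, 0]) house_frame();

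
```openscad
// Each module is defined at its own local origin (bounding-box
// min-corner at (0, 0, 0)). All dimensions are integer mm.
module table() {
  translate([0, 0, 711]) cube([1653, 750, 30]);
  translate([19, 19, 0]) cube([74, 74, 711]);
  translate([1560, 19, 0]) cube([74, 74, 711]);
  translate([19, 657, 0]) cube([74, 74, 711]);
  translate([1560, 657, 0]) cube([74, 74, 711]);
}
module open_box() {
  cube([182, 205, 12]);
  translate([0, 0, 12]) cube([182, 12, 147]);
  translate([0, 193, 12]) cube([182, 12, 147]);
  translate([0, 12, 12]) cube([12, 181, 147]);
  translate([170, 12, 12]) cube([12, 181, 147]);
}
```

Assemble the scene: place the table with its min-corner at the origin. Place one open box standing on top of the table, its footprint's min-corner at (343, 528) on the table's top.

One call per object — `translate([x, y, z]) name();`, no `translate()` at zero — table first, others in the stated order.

table();
translate([343, 528, 741]) open_box();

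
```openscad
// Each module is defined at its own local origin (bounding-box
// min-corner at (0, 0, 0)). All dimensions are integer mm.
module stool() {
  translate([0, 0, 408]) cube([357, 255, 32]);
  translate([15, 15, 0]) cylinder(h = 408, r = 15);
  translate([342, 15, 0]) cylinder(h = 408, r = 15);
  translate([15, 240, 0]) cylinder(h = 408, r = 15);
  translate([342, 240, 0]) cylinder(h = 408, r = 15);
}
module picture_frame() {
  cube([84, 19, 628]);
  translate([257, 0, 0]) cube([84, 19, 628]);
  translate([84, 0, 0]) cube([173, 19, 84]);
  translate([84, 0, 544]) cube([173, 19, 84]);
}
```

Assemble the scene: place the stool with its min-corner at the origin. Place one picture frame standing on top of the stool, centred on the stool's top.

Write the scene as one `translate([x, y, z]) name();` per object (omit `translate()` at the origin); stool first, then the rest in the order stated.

stool();
translate([8, 118, 440]) picture_frame();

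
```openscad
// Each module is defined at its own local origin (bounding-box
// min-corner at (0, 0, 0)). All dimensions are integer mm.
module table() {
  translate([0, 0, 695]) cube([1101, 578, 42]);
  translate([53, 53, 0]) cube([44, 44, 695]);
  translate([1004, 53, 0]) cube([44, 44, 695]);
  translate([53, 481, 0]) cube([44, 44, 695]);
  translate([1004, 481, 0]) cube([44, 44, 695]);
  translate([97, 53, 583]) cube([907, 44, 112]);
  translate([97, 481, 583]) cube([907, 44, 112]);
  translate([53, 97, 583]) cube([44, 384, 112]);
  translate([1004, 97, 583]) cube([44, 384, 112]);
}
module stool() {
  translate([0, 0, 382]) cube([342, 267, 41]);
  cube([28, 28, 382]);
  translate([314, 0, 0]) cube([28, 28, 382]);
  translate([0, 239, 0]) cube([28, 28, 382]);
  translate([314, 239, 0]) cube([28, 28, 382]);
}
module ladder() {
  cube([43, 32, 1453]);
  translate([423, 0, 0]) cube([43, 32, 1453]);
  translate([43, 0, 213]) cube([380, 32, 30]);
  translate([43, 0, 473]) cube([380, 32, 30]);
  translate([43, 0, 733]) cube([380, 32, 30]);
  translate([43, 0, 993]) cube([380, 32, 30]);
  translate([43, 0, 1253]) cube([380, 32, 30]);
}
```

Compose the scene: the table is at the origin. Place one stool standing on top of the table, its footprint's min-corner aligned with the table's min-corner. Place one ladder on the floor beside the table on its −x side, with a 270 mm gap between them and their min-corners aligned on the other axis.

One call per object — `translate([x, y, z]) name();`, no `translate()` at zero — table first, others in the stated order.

table();
translate([0, 0, 737]) stool();
translate([-736, 0, 0]) ladder();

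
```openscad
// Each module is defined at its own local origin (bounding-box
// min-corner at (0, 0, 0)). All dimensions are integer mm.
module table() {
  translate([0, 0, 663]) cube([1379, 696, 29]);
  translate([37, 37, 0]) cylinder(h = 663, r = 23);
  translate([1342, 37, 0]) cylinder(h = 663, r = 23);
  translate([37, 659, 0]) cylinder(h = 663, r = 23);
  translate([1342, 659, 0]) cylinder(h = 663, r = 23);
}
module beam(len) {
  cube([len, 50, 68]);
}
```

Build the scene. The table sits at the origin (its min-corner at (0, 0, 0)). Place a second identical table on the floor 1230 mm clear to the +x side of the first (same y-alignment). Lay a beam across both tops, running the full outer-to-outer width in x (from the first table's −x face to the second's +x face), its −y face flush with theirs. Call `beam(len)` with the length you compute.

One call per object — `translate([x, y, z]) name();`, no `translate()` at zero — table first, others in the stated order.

table();
translate([2609, 0, 0]) table();
translate([0, 0, 692]) beam(3988);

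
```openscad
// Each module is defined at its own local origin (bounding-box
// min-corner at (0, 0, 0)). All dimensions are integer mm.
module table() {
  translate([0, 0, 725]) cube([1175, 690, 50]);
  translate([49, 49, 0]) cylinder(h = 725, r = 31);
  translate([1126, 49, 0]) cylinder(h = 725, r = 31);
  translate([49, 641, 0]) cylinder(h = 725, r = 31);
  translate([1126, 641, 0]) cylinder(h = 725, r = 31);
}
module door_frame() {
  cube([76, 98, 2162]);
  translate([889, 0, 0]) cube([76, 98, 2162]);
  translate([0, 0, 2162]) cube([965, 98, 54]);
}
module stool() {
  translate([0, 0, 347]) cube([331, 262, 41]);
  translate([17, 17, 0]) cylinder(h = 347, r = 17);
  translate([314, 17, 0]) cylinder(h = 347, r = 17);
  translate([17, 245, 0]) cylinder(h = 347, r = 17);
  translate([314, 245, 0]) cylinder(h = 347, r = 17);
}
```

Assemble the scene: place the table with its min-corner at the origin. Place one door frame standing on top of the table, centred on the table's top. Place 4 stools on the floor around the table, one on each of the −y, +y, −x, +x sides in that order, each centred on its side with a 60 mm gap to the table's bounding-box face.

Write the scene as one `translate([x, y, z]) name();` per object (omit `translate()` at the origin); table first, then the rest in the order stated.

table();
translate([105, 296, 775]) door_frame();
translate([422, -322, 0]) stool();
translate([422, 750, 0]) stool();
translate([-391, 214, 0]) stool();
translate([1235, 214, 0]) stool();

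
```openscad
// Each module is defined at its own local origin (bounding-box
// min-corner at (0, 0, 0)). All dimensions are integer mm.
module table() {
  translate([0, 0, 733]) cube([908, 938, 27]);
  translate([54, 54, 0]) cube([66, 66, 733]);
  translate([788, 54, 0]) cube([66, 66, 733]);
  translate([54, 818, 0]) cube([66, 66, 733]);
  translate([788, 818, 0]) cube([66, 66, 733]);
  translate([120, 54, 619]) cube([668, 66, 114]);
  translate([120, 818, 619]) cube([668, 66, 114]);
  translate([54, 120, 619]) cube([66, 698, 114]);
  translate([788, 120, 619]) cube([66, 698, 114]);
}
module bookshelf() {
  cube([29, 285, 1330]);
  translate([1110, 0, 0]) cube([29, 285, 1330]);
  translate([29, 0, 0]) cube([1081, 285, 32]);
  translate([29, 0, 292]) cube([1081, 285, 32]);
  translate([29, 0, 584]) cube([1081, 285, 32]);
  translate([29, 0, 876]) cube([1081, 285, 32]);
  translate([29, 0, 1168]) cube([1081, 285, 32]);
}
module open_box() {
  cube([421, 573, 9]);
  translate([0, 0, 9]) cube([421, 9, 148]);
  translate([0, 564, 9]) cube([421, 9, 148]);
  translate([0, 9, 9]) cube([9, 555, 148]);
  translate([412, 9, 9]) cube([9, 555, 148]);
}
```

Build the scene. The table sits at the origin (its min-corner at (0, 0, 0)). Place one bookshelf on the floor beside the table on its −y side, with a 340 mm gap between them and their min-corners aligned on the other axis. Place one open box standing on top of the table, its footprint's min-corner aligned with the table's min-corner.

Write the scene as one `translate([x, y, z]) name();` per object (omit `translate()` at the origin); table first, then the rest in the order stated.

table();
translate([0, -625, 0]) bookshelf();
translate([0, 0, 760]) open_box();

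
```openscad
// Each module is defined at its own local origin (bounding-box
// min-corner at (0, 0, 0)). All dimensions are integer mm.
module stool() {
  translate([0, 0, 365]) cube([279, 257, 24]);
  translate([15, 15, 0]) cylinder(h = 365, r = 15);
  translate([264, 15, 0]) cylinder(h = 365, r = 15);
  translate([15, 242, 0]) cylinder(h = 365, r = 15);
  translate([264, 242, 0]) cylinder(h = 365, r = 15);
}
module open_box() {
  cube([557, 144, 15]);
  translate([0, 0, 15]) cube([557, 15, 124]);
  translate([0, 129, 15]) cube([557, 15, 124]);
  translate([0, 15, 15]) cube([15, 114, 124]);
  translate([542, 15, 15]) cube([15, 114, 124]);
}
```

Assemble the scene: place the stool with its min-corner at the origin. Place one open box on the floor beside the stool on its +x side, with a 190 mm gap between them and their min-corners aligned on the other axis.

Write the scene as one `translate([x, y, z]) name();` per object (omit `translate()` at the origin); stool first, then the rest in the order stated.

stool();
translate([469, 0, 0]) open_box();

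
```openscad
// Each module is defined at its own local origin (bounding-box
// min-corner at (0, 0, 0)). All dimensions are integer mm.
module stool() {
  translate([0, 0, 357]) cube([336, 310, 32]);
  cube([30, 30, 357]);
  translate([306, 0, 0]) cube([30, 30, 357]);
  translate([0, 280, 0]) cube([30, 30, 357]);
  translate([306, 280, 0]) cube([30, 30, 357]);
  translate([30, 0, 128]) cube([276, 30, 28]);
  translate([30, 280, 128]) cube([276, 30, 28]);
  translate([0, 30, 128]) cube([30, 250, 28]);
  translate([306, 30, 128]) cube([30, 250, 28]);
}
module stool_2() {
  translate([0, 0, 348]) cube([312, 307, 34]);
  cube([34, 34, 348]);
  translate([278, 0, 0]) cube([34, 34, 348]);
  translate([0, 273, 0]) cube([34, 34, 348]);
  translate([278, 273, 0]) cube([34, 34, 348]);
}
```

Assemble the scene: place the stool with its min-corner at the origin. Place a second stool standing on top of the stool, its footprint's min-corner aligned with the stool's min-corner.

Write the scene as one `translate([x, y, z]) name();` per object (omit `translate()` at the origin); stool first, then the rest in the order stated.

stool();
translate([0, 0, 389]) stool_2();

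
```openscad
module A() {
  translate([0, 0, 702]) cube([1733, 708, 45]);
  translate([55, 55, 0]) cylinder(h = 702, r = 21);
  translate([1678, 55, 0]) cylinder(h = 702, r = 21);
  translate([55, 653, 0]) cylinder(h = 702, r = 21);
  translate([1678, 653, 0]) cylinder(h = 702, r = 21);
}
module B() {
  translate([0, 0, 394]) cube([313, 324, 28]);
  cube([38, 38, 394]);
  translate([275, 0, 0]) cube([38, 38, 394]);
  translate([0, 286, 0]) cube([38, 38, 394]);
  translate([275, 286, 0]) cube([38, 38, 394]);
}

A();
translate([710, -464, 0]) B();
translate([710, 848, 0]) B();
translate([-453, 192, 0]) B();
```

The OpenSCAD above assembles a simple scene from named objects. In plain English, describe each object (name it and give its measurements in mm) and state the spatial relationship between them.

A is a table: top 1733 mm (x) × 708 mm (y), 45 mm thick, upper face at z = 747 mm, on four round legs of 42 mm diameter, each leg's bounding box inset 34 mm from the nearest pair of top edges, running from z = 0 to the bottom of the top.

B is a four-legged stool. The seat is 313×324 mm, 28 mm thick, top at z = 422 mm. It stands on four square legs, each 38×38 mm in cross-section, from z = 0 to the seat underside, each flush with a corner of the seat.

Three stools sit around the table at the −y, +y, −x sides.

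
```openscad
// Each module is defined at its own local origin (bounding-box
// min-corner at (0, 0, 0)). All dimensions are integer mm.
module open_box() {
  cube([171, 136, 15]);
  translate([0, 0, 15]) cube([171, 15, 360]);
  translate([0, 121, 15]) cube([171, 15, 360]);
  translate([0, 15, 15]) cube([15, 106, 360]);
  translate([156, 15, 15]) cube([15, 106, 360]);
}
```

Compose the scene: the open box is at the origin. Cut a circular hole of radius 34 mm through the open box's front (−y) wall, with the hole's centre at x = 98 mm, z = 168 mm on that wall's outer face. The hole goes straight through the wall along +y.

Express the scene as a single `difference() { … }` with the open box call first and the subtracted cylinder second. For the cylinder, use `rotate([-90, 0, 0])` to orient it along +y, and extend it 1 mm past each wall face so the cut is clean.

difference() {
  open_box();
  translate([98, -1, 168]) rotate([-90, 0, 0]) cylinder(h = 17, r = 34);
}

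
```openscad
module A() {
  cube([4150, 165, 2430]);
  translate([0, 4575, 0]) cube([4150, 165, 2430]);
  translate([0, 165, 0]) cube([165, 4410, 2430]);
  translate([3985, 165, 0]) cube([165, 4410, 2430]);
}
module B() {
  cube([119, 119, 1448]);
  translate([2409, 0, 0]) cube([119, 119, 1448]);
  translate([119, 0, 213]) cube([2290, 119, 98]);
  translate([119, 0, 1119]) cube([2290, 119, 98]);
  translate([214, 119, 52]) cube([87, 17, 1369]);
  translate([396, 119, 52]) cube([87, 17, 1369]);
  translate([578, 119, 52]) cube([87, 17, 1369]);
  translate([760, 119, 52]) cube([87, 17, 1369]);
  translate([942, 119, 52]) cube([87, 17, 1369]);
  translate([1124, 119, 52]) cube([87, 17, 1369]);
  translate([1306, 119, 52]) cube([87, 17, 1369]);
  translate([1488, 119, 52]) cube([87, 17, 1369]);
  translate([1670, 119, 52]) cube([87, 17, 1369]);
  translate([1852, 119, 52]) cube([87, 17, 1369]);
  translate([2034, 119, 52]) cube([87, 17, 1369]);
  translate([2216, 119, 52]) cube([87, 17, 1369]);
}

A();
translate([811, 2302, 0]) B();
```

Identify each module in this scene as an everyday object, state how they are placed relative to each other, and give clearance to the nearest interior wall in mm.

Clearances: x = 646, y = 2137; minimum 646 mm.

A is a house frame. B is a fence section. The fence section sits inside the house frame, centred. The clearance to the nearest interior wall is 646 mm.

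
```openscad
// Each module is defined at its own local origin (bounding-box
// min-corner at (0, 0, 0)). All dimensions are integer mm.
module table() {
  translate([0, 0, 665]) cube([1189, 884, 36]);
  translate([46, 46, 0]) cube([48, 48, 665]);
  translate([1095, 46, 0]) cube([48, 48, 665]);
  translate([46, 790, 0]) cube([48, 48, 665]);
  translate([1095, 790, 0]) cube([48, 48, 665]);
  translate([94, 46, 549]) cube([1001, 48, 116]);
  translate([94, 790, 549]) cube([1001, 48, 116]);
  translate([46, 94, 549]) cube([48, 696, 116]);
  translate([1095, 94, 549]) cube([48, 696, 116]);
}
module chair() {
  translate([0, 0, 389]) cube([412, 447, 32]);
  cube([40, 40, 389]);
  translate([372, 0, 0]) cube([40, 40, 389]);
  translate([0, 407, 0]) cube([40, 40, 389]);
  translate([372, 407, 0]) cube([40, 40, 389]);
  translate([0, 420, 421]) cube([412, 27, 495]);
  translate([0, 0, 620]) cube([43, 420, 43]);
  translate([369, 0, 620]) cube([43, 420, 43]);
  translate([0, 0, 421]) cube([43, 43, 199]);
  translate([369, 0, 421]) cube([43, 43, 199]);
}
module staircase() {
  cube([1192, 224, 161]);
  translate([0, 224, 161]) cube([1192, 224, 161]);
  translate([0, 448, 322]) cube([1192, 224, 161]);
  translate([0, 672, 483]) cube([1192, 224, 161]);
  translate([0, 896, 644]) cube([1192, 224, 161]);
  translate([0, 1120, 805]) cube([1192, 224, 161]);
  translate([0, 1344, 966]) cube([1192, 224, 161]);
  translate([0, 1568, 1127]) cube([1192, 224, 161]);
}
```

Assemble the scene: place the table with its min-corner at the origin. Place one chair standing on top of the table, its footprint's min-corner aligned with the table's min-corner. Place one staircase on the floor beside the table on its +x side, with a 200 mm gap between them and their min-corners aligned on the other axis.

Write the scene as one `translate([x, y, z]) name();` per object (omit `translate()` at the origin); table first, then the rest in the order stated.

table();
translate([0, 0, 701]) chair();
translate([1389, 0, 0]) staircase();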